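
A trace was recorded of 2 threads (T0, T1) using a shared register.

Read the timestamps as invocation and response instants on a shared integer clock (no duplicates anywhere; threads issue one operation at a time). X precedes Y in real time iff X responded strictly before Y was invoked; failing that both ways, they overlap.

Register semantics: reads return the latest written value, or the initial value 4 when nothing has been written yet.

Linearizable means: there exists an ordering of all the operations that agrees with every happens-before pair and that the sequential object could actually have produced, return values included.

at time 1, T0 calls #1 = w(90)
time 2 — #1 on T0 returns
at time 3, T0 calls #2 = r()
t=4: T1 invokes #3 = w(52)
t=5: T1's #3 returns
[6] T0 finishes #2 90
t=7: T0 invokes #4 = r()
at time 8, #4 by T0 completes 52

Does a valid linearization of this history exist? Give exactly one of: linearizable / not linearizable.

a witness: #1, #2, #3, #4
1. #1 w(90), leaving value 90
2. #2 r() → 90, leaving value 90
3. #3 w(52), leaving value 52
4. #4 r() → 52, leaving value 52

linearizable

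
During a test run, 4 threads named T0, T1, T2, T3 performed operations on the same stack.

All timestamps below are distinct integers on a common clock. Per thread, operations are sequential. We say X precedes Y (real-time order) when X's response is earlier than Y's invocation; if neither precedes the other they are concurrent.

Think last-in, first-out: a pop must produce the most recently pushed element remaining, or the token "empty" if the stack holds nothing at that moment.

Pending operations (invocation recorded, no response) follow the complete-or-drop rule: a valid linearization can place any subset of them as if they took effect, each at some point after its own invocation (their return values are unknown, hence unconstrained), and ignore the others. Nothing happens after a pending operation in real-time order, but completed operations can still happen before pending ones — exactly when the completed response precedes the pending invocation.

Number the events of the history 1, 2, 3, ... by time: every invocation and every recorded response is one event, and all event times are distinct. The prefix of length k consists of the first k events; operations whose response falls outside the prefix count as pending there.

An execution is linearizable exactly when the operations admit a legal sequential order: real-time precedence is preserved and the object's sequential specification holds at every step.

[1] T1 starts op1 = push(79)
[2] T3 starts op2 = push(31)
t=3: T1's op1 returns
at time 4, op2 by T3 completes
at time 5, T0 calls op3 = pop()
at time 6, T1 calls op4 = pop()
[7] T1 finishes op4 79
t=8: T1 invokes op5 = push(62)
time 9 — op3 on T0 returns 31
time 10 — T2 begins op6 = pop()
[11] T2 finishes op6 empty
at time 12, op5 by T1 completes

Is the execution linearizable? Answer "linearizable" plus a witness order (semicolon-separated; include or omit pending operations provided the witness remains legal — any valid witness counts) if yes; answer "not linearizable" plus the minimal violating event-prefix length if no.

after step 1 (op1 push(79)): stack <79>
after step 2 (op2 push(31)): stack <79,31>
after step 3 (op3 pop() → 31): stack <79>
after step 4 (op4 pop() → 79): stack <>
after step 5 (op6 pop() → empty): stack <>
after step 6 (op5 push(62)): stack <62>

linearizable — witness: op1; op2; op3; op4; op6; op5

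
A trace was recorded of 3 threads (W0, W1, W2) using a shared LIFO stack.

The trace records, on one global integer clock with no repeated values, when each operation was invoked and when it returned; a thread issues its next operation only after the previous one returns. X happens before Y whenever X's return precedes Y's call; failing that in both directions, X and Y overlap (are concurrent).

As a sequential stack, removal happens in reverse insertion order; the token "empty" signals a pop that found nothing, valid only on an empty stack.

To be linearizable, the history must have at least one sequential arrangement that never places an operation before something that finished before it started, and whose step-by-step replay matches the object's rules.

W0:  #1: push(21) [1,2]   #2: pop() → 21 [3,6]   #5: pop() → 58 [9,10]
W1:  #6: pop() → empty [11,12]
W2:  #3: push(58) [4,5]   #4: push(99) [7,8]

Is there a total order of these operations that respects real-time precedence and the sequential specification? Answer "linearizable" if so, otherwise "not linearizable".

prefix check: 1..9 passes, 1..10 fails once #5's time-10 response joins
no legal order exists: 2 real-time-consistent candidates over 5 completed LIFO stack operations, all rejected
for example #1, #2, #3, #4, #5 fails at step 5: #5 pop() → 58 is not legal there
for example #1, #3, #2, #4, #5 fails at step 3: #2 pop() → 21 is not legal there

not linearizable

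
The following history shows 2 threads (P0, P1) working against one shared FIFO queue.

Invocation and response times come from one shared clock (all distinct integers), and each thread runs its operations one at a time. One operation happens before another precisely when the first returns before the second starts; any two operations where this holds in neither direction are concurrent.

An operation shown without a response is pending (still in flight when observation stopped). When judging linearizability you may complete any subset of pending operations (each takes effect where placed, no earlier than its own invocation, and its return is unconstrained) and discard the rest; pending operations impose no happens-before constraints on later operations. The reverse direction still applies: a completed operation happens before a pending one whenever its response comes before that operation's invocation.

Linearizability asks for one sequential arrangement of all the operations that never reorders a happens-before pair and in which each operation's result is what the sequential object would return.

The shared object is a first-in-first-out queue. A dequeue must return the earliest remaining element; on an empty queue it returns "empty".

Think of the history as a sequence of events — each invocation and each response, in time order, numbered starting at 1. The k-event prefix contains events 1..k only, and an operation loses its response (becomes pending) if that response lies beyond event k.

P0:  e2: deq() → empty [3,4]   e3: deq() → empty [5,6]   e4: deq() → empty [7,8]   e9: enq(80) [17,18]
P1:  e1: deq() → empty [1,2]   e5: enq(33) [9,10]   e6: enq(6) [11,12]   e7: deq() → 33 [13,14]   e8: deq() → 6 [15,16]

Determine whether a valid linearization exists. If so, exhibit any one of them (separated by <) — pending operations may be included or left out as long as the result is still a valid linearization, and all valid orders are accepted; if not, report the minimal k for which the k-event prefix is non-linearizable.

linearizable — witness: e1 < e2 < e3 < e4 < e5 < e6 < e7 < e8 < e9

step 1: e1 deq() → empty — queue <>
step 2: e2 deq() → empty — queue <>
step 3: e3 deq() → empty — queue <>
step 4: e4 deq() → empty — queue <>
step 5: e5 enq(33) — queue <33>
step 6: e6 enq(6) — queue <33,6>
step 7: e7 deq() → 33 — queue <6>
step 8: e8 deq() → 6 — queue <>
step 9: e9 enq(80) — queue <80>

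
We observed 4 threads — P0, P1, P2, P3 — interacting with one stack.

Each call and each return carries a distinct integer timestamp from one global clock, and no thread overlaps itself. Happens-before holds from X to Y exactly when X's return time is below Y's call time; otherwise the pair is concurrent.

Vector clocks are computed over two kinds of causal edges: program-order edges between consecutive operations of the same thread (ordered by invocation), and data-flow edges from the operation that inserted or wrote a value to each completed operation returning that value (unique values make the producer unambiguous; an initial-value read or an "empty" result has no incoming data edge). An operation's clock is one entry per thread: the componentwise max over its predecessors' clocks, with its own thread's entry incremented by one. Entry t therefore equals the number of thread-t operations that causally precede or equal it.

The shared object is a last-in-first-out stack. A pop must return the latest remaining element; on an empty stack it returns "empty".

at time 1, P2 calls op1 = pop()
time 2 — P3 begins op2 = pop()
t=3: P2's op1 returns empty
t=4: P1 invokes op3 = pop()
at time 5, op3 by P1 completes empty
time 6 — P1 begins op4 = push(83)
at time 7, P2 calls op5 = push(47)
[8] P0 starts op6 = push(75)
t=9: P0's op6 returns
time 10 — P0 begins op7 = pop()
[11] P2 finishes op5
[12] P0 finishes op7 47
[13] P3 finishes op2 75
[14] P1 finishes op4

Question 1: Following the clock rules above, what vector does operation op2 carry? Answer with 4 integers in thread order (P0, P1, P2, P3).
Answer: (1, 0, 0, 1)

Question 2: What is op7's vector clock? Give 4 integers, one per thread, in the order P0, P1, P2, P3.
Answer: (2, 0, 2, 0)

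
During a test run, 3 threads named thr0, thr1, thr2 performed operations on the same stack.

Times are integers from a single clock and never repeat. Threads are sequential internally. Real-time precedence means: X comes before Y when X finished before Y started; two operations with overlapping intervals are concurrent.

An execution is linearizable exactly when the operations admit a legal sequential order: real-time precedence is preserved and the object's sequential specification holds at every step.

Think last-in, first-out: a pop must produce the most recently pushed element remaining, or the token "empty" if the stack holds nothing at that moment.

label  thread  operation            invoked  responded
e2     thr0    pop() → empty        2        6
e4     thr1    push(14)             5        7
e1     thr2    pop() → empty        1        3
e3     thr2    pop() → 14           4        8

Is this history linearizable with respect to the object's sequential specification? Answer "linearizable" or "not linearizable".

one valid linearization: e1, e2, e4, e3
after step 1 (e1 pop() → empty): stack <>
after step 2 (e2 pop() → empty): stack <>
after step 3 (e4 push(14)): stack <14>
after step 4 (e3 pop() → 14): stack <>

linearizable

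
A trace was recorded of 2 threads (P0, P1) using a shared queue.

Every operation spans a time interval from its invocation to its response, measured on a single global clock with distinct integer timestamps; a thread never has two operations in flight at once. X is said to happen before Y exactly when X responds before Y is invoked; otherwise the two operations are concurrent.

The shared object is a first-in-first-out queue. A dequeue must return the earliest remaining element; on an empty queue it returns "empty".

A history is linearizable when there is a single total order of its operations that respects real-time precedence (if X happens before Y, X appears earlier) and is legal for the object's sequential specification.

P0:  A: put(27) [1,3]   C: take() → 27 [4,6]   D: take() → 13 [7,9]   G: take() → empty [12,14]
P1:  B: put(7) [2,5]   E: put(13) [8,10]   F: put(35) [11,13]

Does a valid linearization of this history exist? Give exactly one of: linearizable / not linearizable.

not linearizable

cut after 8 events: linearizable; cut after 9 events (D responds, time 9): not linearizable
all 3 real-time-respecting orders fail — 4 completed queue operations, no legal replay
no completion choice of the 1 pending operation (E) rescues it — every subset was tried
one such order, A, B, C, D (pending dropped), breaks at step 4 where D take() → 13 is illegal
one such order, A, C, B, D (pending dropped), breaks at step 4 where D take() → 13 is illegal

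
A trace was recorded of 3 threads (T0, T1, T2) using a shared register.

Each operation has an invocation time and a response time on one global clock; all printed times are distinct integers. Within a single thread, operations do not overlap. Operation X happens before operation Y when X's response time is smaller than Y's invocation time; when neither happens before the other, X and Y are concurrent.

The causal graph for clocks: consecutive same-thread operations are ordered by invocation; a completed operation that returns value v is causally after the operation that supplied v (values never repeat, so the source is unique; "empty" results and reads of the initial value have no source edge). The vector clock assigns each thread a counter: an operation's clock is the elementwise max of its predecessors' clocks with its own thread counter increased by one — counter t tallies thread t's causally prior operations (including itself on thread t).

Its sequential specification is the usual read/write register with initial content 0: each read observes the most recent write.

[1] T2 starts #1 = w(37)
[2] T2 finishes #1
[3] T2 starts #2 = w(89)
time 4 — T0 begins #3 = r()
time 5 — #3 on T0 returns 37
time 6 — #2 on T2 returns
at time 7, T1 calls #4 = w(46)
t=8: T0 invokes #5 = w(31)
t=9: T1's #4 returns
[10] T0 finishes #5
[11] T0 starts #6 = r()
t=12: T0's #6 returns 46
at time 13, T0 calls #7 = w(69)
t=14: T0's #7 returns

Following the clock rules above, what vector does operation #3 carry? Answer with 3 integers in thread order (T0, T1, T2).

root op #1, invoked 1: fresh clock plus T2's own tick → (0, 0, 1)
root op #4, invoked 7: fresh clock plus T1's own tick → (0, 1, 0)
VC(#2, invoked at 3): max of VC(#1)=(0, 0, 1), then +1 on thread T2 → (0, 0, 2)
VC(#3, invoked at 4): max of VC(#1)=(0, 0, 1), then +1 on thread T0 → (1, 0, 1)
VC(#5, invoked at 8): max of VC(#3)=(1, 0, 1), then +1 on thread T0 → (2, 0, 1)
VC(#6, invoked at 11): max of VC(#4)=(0, 1, 0), VC(#5)=(2, 0, 1), then +1 on thread T0 → (3, 1, 1)
VC(#7, invoked at 13): max of VC(#6)=(3, 1, 1), then +1 on thread T0 → (4, 1, 1)
target: VC(#3) = (1, 0, 1)

(1, 0, 1)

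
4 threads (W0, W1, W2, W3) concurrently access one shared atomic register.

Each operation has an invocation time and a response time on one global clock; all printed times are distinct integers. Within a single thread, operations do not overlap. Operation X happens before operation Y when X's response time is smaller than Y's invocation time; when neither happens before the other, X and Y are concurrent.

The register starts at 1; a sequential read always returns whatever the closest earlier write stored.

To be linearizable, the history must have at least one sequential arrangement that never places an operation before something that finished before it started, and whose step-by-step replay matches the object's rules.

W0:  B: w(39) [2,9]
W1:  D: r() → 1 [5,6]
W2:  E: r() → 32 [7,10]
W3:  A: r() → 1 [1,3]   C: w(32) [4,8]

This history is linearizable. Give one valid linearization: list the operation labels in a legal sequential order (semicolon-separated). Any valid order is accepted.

A; D; B; C; E

after step 1 (A r() → 1): value 1
after step 2 (D r() → 1): value 1
after step 3 (B w(39)): value 39
after step 4 (C w(32)): value 32
after step 5 (E r() → 32): value 32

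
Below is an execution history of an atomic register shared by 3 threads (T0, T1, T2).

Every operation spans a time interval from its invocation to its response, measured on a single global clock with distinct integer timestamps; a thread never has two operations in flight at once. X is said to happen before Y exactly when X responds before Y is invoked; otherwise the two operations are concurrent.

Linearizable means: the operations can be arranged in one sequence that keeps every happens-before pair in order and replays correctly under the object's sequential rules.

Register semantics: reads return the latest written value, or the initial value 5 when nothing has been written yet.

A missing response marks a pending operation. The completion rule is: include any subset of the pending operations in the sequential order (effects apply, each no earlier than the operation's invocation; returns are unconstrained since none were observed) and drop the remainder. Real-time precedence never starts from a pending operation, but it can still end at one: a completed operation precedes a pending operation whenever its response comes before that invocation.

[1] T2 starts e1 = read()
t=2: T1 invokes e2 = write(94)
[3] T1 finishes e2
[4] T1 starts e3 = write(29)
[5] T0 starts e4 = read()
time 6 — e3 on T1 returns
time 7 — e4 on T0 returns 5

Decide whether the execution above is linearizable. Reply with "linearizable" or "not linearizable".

cut after 6 events: linearizable; cut after 7 events (e4 responds, time 7): not linearizable
the 3 completed operations admit 2 real-time orders; each fails the atomic register replay
include/drop combinations of the 1 pending operation (e1) were all tried; none helps
for example e2, e3, e4 (pending dropped) fails at step 3: e4 read() → 5 is not legal there
for example e2, e4, e3 (pending dropped) fails at step 2: e4 read() → 5 is not legal there

not linearizable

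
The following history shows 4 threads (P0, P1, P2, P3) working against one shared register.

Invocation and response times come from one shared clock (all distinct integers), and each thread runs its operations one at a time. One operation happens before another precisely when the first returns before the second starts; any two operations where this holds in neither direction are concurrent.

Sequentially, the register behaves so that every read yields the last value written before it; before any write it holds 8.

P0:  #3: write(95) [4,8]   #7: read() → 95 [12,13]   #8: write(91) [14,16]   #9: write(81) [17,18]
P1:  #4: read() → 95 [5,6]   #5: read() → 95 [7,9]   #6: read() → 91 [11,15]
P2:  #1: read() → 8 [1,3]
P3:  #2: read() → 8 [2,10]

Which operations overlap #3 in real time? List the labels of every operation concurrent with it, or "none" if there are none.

#3 runs from 4 to 8; window-overlapping ops are concurrent
#1 [1,3]: before
#2 [2,10]: concurrent
#4 [5,6]: concurrent
#5 [7,9]: concurrent
#6 [11,15]: after
#7 [12,13]: after
#8 [14,16]: after
#9 [17,18]: after

#2, #4, #5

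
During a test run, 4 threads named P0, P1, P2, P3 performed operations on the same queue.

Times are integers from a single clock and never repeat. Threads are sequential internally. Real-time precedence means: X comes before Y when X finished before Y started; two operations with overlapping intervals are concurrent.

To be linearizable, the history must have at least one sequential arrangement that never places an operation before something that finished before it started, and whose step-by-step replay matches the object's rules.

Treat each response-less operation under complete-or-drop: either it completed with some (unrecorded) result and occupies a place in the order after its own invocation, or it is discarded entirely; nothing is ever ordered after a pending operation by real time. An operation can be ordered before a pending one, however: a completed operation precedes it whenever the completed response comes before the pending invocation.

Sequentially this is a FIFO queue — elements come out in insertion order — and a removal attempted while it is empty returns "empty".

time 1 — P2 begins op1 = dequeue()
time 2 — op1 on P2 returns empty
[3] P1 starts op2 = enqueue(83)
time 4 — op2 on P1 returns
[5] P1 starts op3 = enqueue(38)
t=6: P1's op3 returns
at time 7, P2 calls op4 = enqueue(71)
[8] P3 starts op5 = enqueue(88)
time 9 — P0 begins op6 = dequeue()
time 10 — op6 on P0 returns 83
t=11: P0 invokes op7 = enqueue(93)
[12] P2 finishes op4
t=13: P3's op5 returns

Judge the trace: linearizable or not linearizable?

linearizable

one valid linearization: op1, op2, op3, op4, op5, op6
after step 1 (op1 dequeue() → empty): queue <>
after step 2 (op2 enqueue(83)): queue <83>
after step 3 (op3 enqueue(38)): queue <83,38>
after step 4 (op4 enqueue(71)): queue <83,38,71>
after step 5 (op5 enqueue(88)): queue <83,38,71,88>
after step 6 (op6 dequeue() → 83): queue <38,71,88>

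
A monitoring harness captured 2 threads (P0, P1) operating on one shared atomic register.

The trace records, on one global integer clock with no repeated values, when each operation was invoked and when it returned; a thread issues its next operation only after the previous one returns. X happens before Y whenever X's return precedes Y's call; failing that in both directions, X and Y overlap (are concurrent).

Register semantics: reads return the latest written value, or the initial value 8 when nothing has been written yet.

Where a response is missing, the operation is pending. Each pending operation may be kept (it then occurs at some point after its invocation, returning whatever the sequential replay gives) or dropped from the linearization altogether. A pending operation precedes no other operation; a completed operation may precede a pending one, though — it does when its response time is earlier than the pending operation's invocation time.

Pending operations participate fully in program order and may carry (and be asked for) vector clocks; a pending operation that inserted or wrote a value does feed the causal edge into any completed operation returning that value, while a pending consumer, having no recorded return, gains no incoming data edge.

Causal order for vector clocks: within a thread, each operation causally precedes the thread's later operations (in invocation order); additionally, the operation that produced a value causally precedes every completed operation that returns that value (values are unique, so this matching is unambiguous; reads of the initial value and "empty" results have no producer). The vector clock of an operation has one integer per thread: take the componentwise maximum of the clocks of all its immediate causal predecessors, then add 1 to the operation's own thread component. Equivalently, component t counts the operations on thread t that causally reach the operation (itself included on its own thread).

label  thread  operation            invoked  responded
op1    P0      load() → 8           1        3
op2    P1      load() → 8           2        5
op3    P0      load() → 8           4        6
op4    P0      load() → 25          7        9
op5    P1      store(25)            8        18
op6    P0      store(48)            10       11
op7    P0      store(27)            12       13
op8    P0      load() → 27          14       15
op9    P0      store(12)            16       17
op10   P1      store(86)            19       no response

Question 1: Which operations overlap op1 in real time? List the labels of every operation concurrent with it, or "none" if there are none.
Answer: op2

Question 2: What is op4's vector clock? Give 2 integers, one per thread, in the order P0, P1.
Answer: (3, 2)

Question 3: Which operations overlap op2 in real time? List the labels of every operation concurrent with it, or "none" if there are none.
Answer: op1, op3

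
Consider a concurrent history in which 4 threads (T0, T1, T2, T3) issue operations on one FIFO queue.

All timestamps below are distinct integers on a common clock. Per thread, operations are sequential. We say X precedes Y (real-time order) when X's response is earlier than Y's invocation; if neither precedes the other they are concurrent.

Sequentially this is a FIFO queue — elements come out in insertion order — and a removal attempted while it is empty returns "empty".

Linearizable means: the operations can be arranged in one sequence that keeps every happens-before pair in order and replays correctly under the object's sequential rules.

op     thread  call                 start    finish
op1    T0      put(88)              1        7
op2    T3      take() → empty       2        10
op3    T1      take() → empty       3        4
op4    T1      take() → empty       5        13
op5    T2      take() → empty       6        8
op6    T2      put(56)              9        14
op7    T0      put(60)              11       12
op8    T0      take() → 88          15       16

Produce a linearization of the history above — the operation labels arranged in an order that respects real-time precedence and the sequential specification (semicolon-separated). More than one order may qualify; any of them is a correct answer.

after step 1 (op2 take() → empty): queue <>
after step 2 (op3 take() → empty): queue <>
after step 3 (op4 take() → empty): queue <>
after step 4 (op5 take() → empty): queue <>
after step 5 (op1 put(88)): queue <88>
after step 6 (op6 put(56)): queue <88,56>
after step 7 (op7 put(60)): queue <88,56,60>
after step 8 (op8 take() → 88): queue <56,60>

op2; op3; op4; op5; op1; op6; op7; op8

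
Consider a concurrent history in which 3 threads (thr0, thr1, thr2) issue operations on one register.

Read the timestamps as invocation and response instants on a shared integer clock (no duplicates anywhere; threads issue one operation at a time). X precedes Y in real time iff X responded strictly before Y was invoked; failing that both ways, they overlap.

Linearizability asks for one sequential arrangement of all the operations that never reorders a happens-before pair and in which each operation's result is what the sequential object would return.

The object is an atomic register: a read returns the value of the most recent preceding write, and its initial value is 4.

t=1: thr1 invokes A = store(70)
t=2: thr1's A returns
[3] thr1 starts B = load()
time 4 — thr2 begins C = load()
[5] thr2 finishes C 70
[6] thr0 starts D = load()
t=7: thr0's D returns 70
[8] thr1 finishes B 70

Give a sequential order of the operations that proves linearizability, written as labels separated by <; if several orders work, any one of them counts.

A < B < C < D

after step 1 (A store(70)): value 70
after step 2 (B load() → 70): value 70
after step 3 (C load() → 70): value 70
after step 4 (D load() → 70): value 70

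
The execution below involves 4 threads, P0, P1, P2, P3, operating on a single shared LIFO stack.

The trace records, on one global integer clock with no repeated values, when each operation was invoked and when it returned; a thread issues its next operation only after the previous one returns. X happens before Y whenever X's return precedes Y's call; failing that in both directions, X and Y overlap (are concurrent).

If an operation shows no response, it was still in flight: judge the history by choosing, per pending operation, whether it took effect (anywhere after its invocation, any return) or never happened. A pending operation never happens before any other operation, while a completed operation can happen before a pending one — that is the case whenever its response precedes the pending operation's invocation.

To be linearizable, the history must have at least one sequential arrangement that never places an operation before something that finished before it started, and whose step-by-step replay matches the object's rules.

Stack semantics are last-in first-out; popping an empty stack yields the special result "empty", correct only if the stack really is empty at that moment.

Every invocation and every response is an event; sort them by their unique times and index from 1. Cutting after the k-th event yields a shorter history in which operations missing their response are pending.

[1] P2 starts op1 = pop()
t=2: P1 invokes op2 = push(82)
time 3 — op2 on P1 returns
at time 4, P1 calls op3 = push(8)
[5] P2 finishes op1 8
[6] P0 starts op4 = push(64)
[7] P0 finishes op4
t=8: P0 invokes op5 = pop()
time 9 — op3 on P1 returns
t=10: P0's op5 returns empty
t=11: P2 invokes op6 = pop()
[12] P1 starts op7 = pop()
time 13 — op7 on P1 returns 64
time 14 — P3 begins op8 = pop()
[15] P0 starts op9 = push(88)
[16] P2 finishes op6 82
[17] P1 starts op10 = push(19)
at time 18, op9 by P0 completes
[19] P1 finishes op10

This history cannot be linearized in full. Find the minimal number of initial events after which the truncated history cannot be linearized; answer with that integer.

events 1..9 are linearizable; a witness order is op2, op3, op1, op4:
step 1: op2 push(82) — stack <82>
step 2: op3 push(8) — stack <82,8>
step 3: op1 pop() → 8 — stack <82>
step 4: op4 push(64) — stack <82,64>
with event 10 included (op5 responding at time 10), all real-time-consistent orders fail
sample order op1, op2, op3, op4, op5 stalls at step 1 — op1 pop() → 8 has no legal effect
sample order op1, op2, op4, op3, op5 stalls at step 1 — op1 pop() → 8 has no legal effect

10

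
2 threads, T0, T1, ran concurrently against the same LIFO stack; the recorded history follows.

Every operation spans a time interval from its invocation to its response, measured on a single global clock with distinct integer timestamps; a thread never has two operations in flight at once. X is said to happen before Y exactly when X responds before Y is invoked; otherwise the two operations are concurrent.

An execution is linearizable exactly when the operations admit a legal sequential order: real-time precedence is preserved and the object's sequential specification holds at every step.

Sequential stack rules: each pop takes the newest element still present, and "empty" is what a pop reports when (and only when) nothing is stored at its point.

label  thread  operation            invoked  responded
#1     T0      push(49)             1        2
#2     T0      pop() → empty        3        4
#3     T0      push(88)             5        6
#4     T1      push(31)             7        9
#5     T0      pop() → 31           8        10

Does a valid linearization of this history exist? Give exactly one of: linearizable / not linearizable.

not linearizable

events 1..3 are fine; event 4 — the response of #2 at time 4 — makes the prefix non-linearizable
exhaustive check: the 2 completed LIFO stack ops admit one real-time order; illegal
e.g. #1, #2: illegal at step 2, since #2 pop() → empty cannot apply there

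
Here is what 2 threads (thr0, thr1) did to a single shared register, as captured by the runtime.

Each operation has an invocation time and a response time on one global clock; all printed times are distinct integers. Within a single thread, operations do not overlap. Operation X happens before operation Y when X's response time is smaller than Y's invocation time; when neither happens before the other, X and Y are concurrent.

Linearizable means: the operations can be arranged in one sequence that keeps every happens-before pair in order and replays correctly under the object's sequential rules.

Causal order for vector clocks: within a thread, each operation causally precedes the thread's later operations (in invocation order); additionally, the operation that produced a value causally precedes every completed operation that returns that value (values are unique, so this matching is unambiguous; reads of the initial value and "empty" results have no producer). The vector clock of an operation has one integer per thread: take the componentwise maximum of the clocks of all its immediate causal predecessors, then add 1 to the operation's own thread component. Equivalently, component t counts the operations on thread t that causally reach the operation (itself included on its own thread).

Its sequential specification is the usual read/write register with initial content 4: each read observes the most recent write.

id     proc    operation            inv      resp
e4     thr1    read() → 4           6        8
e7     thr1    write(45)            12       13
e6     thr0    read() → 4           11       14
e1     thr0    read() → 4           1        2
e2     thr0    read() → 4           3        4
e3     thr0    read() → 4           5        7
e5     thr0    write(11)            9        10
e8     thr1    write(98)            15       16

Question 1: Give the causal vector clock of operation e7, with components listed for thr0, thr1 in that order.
Answer: (0, 2)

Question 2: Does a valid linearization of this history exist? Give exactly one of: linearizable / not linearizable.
not linearizable

prefix check: 1..13 passes, 1..14 fails once e6's time-14 response joins
all 4 real-time-respecting orders fail — 7 completed register operations, no legal replay
take e1, e2, e3, e4, e5, e6, e7: step 6 already fails, because e6 read() → 4 cannot occur there
take e1, e2, e3, e4, e5, e7, e6: step 7 already fails, because e6 read() → 4 cannot occur there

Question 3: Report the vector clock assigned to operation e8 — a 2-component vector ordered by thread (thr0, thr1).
Answer: (0, 3)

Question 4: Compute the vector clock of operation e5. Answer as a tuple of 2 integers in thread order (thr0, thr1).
Answer: (4, 0)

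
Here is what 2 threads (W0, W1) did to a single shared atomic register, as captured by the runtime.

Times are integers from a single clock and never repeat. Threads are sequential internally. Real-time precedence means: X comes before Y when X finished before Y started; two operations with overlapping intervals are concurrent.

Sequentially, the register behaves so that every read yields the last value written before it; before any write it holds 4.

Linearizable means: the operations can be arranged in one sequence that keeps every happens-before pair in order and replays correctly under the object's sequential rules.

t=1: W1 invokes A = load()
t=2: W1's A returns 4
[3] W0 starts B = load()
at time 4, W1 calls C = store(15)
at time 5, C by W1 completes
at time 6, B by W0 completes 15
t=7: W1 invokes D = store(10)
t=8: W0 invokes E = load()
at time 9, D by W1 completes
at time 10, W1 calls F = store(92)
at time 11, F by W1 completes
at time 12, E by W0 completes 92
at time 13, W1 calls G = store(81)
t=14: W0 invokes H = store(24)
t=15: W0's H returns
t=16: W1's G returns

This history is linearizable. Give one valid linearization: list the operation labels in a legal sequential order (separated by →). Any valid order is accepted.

A → C → B → D → F → E → G → H

1. A load() → 4, leaving value 4
2. C store(15), leaving value 15
3. B load() → 15, leaving value 15
4. D store(10), leaving value 10
5. F store(92), leaving value 92
6. E load() → 92, leaving value 92
7. G store(81), leaving value 81
8. H store(24), leaving value 24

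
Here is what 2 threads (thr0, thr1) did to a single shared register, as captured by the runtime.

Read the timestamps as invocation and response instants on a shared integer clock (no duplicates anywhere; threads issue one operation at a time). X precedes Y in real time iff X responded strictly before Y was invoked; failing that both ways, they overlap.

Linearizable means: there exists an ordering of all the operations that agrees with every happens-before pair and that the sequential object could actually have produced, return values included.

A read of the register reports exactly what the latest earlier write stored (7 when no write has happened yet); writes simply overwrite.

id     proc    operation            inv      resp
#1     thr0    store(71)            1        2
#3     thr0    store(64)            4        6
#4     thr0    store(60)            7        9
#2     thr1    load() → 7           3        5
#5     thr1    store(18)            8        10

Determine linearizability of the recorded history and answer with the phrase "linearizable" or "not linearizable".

the violation lands at event 5, #2's response at time 5: events 1..4 linearize, events 1..5 do not
exactly one order of the 2 completed ops respects real time; the register replay fails
every completion of the 1 pending operation (#3) was checked; none linearizes
e.g. #1, #2 (pending dropped): illegal at step 2, since #2 load() → 7 cannot apply there

not linearizable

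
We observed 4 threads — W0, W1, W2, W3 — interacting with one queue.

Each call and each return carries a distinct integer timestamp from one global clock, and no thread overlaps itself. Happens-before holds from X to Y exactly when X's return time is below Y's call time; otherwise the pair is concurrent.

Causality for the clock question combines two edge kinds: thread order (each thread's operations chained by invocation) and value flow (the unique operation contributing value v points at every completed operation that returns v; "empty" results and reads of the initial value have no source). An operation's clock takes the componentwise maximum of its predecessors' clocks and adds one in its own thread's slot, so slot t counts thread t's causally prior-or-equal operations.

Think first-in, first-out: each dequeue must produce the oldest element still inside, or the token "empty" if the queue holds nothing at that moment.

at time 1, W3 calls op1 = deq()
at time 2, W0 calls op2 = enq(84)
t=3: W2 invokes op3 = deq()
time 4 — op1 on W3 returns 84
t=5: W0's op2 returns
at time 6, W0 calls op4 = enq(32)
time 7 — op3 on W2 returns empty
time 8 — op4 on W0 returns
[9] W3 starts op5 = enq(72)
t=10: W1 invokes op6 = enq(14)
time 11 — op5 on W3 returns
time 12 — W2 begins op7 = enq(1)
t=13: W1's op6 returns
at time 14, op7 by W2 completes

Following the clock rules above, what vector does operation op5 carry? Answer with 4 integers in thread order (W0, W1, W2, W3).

no predecessors for op3 (invoked 3): W2 increments from zero → (0, 0, 1, 0)
no predecessors for op6 (invoked 10): W1 increments from zero → (0, 1, 0, 0)
no predecessors for op2 (invoked 2): W0 increments from zero → (1, 0, 0, 0)
from VC(op3)=(0, 0, 1, 0), op7 (invoked 12) maxes components and bumps W2 → (0, 0, 2, 0)
from VC(op2)=(1, 0, 0, 0), op1 (invoked 1) maxes components and bumps W3 → (1, 0, 0, 1)
from VC(op2)=(1, 0, 0, 0), op4 (invoked 6) maxes components and bumps W0 → (2, 0, 0, 0)
from VC(op1)=(1, 0, 0, 1), op5 (invoked 9) maxes components and bumps W3 → (1, 0, 0, 2)
target: VC(op5) = (1, 0, 0, 2)

(1, 0, 0, 2)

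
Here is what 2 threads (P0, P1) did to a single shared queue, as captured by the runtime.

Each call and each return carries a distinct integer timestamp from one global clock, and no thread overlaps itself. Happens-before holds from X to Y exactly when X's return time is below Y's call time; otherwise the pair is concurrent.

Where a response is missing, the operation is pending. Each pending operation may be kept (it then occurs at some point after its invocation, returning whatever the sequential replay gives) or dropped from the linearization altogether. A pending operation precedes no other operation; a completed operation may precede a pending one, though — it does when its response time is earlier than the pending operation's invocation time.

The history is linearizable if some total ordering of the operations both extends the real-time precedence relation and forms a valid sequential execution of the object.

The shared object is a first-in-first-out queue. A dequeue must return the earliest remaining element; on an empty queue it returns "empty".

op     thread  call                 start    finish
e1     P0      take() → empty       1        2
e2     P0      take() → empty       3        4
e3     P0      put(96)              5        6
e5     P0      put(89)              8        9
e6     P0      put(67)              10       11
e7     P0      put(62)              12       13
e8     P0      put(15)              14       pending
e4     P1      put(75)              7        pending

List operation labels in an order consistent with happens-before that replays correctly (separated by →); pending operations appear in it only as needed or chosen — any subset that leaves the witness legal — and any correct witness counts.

e1 → e2 → e3 → e4 → e5 → e6 → e7

step 1: e1 take() → empty — queue <>
step 2: e2 take() → empty — queue <>
step 3: e3 put(96) — queue <96>
step 4: e4 put(75) (pending, included) — queue <96,75>
step 5: e5 put(89) — queue <96,75,89>
step 6: e6 put(67) — queue <96,75,89,67>
step 7: e7 put(62) — queue <96,75,89,67,62>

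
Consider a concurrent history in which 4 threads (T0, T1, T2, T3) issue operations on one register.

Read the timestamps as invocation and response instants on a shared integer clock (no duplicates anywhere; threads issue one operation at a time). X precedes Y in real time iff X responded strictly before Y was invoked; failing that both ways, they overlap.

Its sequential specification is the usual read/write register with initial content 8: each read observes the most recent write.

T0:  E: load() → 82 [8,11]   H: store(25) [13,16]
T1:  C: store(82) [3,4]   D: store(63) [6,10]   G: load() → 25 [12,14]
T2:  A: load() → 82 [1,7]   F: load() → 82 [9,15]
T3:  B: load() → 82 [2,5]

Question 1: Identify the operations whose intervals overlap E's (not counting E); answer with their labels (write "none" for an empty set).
D, F

E runs from 8 to 11; window-overlapping ops are concurrent
A [1,7]: before
B [2,5]: before
C [3,4]: before
D [6,10]: concurrent
F [9,15]: concurrent
G [12,14]: after
H [13,16]: after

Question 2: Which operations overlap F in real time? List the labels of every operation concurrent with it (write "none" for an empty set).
D, E, G, H

F spans [9,15]; an op avoiding the whole window 9..15 is ordered, any other is concurrent
A [1,7]: before
B [2,5]: before
C [3,4]: before
D [6,10]: concurrent
E [8,11]: concurrent
G [12,14]: concurrent
H [13,16]: concurrent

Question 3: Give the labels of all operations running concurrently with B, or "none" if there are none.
A, C

overlap test against B [2,5]: concurrent iff the interval meets 2..5
A [1,7]: concurrent
C [3,4]: concurrent
D [6,10]: after
E [8,11]: after
F [9,15]: after
G [12,14]: after
H [13,16]: after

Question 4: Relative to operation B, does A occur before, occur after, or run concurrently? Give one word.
concurrent

A spans [1,7], B spans [2,5]
the intervals overlap in both directions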